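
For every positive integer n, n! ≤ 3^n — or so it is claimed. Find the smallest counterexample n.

n = 7

A counterexample is any positive integer n such that n! > 3^n; we check each in order.
For n = 1, 2, 3, 4, 5, 6 the conclusion holds.
n = 7: n! = 5040 and 3^n = 2187, so 5040 > 2187.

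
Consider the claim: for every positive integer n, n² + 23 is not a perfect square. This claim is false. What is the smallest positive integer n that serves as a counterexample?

We need the least positive integer n for which n² + 23 is a perfect square.
For n = 1, 2, 3, 4, 5, 6, 7, 8, 9, 10 the conclusion holds.
n = 11: 11² + 23 = 144 = 12², a perfect square.
Thus n = 11 disproves the claim, and no smaller n works.

n = 11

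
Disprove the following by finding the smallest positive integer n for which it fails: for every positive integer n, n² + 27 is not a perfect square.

n = 3

We need the least positive integer n for which n² + 27 is a perfect square.
n = 1: 1² + 27 = 28, not a perfect square.
n = 2: 2² + 27 = 31, not a perfect square.
n = 3: 3² + 27 = 36 = 6², a perfect square.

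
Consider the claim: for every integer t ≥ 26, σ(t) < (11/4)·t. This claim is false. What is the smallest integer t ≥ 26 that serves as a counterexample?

A counterexample is any integer t ≥ 26 such that the claim fails; we check each in order.
For t = 26, 27, 28, 29, …, 57, 58, 59 the conclusion holds.
t = 60: σ(60) = 168; 168 ≥ 165.
Thus t = 60 disproves the claim, and no smaller t works.

t = 60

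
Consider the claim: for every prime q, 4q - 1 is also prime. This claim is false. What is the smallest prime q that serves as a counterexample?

q = 7

For q = 2, 3, 5 the conclusion holds.
q = 7: 4q - 1 = 27 = 3 × 9, not prime.
Thus q = 7 disproves the claim, and no smaller q works.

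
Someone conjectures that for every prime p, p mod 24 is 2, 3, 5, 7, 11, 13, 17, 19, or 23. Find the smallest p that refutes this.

The first 20 eligible values, up to p = 71, all satisfy the conclusion.
p = 73: 73 mod 24 = 1 — not in {2, 3, 5, 7, 11, 13, 17, 19, 23}.
So p = 73 is the smallest counterexample.

p = 73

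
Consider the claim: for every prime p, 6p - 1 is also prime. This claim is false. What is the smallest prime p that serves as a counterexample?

p = 11

A counterexample is any prime p such that 6p - 1 is not prime; we check each in order.
p = 2: 6p - 1 = 11, prime.
p = 3: 6p - 1 = 17, prime.
p = 5: 6p - 1 = 29, prime.
p = 7: 6p - 1 = 41, prime.
p = 11: 6p - 1 = 65 = 5 × 13, not prime.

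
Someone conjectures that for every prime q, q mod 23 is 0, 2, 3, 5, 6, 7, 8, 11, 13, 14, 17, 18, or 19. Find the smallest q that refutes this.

q = 43

We need the least prime q for which the claim fails.
The first 13 eligible values, up to q = 41, all satisfy the conclusion.
q = 43: 43 mod 23 = 20 — not in {0, 2, 3, 5, 6, 7, 8, 11, 13, 14, 17, 18, 19}.
So q = 43 is the smallest counterexample.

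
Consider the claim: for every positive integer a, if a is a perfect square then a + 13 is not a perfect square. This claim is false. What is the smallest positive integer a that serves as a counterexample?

The first 5 eligible values, up to a = 25, all satisfy the conclusion.
a = 36: 36 = 6² and 36 + 13 = 49 = 7².

a = 36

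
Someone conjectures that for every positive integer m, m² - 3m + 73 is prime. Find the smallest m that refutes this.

m = 4

For m = 1, 2, 3 the conclusion holds.
m = 4: m² - 3m + 73 = 77 = 7 × 11, composite.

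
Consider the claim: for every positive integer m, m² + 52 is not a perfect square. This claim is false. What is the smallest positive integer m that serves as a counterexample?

m = 12

We need the least positive integer m for which m² + 52 is a perfect square.
For m = 1, 2, 3, 4, …, 9, 10, 11 the conclusion holds.
m = 12: 12² + 52 = 196 = 14², a perfect square.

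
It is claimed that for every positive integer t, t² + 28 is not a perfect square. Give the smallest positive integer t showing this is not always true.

t = 6

For t = 1, 2, 3, 4, 5 the conclusion holds.
t = 6: 6² + 28 = 64 = 8², a perfect square.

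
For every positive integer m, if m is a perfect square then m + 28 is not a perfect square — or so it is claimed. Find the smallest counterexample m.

Check each positive integer m in order until m is a perfect square but m + 28 is a perfect square.
m = 1: 1 + 28 = 29, not a perfect square.
m = 4: 4 + 28 = 32, not a perfect square.
m = 9: 9 + 28 = 37, not a perfect square.
m = 16: 16 + 28 = 44, not a perfect square.
m = 25: 25 + 28 = 53, not a perfect square.
m = 36: 36 = 6² and 36 + 28 = 64 = 8².
Thus m = 36 disproves the claim, and no smaller m works.

m = 36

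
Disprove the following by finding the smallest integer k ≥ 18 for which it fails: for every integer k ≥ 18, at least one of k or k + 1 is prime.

k = 20

k = 18: 19 is prime.
k = 19: 19 is prime.
k = 20: 20 = 2 × 10; 21 = 3 × 7 — both composite.
So k = 20 is the smallest counterexample.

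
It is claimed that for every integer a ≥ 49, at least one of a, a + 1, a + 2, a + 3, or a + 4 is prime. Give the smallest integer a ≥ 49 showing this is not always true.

a = 54

A counterexample is any integer a ≥ 49 such that a, a + 1, a + 2, a + 3, a + 4 are all composite; we check each in order.
For a = 49, 50, 51, 52, 53 the conclusion holds.
a = 54: 54 = 2 × 27; 55 = 5 × 11; 56 = 2 × 28; 57 = 3 × 19; 58 = 2 × 29 — all composite.
Thus a = 54 disproves the claim, and no smaller a works.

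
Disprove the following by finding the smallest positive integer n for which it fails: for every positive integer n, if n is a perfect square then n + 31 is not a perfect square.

Check each positive integer n in order until n is a perfect square but n + 31 is a perfect square.
The first 14 eligible values, up to n = 196, all satisfy the conclusion.
n = 225: 225 = 15² and 225 + 31 = 256 = 16².

n = 225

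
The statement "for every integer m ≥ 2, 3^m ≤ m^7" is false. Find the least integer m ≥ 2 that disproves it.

m = 19

A counterexample is any integer m ≥ 2 such that 3^m > m^7; we check each in order.
For m = 2, 3, 4, 5, …, 16, 17, 18 the conclusion holds.
m = 19: 3^m = 1162261467 and m^7 = 893871739, so 1162261467 > 893871739.
Thus m = 19 disproves the claim, and no smaller m works.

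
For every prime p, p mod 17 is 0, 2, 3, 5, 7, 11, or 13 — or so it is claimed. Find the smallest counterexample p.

We need the least prime p for which the claim fails.
For p = 2, 3, 5, 7, 11, 13, 17, 19 the conclusion holds.
p = 23: 23 mod 17 = 6 — not in {0, 2, 3, 5, 7, 11, 13}.
Hence p = 23 is a counterexample.

p = 23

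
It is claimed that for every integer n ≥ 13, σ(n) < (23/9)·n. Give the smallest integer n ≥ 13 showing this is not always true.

n = 48

A counterexample is any integer n ≥ 13 such that the claim fails; we check each in order.
The first 35 eligible values, up to n = 47, all satisfy the conclusion.
n = 48: σ(48) = 124; 124 ≥ 368/3.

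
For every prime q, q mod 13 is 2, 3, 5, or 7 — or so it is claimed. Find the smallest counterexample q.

For q = 2, 3, 5, 7 the conclusion holds.
q = 11: 11 mod 13 = 11 — not in {2, 3, 5, 7}.

q = 11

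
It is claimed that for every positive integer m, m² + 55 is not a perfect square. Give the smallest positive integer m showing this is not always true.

We need the least positive integer m for which m² + 55 is a perfect square.
For m = 1, 2 the conclusion holds.
m = 3: 3² + 55 = 64 = 8², a perfect square.

m = 3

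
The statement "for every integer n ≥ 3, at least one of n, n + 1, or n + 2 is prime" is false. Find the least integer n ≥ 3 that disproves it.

n = 8

Check each integer n ≥ 3 in order until n, n + 1, n + 2 are all composite.
n = 3: 3 is prime.
n = 4: 5 is prime.
n = 5: 5 is prime.
n = 6: 7 is prime.
n = 7: 7 is prime.
n = 8: 8 = 2 × 4; 9 = 3 × 3; 10 = 2 × 5 — all composite.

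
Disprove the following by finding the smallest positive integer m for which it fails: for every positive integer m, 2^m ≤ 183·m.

m = 11

Check each positive integer m in order until 2^m > 183·m.
For m = 1, 2, 3, 4, 5, 6, 7, 8, 9, 10 the conclusion holds.
m = 11: 2^m = 2048 and 183·m = 2013, so 2048 > 2013.
So m = 11 is the smallest counterexample.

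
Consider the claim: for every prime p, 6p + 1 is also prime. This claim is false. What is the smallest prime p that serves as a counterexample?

p = 19

A counterexample is any prime p such that 6p + 1 is not prime; we check each in order.
p = 2: 6p + 1 = 13, prime.
p = 3: 6p + 1 = 19, prime.
p = 5: 6p + 1 = 31, prime.
p = 7: 6p + 1 = 43, prime.
p = 11: 6p + 1 = 67, prime.
p = 13: 6p + 1 = 79, prime.
p = 17: 6p + 1 = 103, prime.
p = 19: 6p + 1 = 115 = 5 × 23, not prime.
So p = 19 is the smallest counterexample.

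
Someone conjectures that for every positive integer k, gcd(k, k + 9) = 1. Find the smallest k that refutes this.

Check each positive integer k in order until gcd(k, k + 9) > 1.
For k = 1, 2 the conclusion holds.
k = 3: gcd(3, 12) = 3.

k = 3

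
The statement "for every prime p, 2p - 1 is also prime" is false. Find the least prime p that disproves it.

p = 5

Check each prime p in order until 2p - 1 is not prime.
For p = 2, 3 the conclusion holds.
p = 5: 2p - 1 = 9 = 3 × 3, not prime.
Hence p = 5 is a counterexample.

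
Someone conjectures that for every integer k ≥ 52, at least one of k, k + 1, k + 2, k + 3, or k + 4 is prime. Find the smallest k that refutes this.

k = 54

k = 52: 53 is prime.
k = 53: 53 is prime.
k = 54: 54 = 2 × 27; 55 = 5 × 11; 56 = 2 × 28; 57 = 3 × 19; 58 = 2 × 29 — all composite.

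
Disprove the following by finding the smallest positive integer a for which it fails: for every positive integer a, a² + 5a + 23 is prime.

a = 14

We need the least positive integer a for which a² + 5a + 23 is not prime.
The first 13 eligible values, up to a = 13, all satisfy the conclusion.
a = 14: a² + 5a + 23 = 289 = 17 × 17, composite.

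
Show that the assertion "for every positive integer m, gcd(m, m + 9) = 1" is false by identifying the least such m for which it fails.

m = 3

We need the least positive integer m for which gcd(m, m + 9) > 1.
m = 1: gcd(1, 10) = 1.
m = 2: gcd(2, 11) = 1.
m = 3: gcd(3, 12) = 3.
Hence m = 3 is a counterexample.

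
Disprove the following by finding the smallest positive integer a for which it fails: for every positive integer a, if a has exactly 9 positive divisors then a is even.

a = 225

For a = 36, 100, 196 the conclusion holds.
a = 225: divisors of 225: 9 divisors; 225 is odd.
Hence a = 225 is a counterexample.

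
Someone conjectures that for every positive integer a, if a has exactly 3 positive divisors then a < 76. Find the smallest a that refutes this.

a = 121

A counterexample is any positive integer a such that a has exactly 3 positive divisors but the claim fails; we check each in order.
a = 4: τ(4) = 3; 4 < 76.
a = 9: τ(9) = 3; 9 < 76.
a = 25: τ(25) = 3; 25 < 76.
a = 49: τ(49) = 3; 49 < 76.
a = 121: τ(121) = 3; 121 ≥ 76.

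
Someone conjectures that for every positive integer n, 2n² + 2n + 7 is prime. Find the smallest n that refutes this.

A counterexample is any positive integer n such that 2n² + 2n + 7 is not prime; we check each in order.
The first 5 eligible values, up to n = 5, all satisfy the conclusion.
n = 6: 2n² + 2n + 7 = 91 = 7 × 13, composite.
So n = 6 is the smallest counterexample.

n = 6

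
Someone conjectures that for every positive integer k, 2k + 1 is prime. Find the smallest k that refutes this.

A counterexample is any positive integer k such that 2k + 1 is not prime; we check each in order.
For k = 1, 2, 3 the conclusion holds.
k = 4: 2k + 1 = 9 = 3 × 3, composite.

k = 4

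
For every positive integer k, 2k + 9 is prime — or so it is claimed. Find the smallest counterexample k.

For k = 1, 2 the conclusion holds.
k = 3: 2k + 9 = 15 = 3 × 5, composite.
So k = 3 is the smallest counterexample.

k = 3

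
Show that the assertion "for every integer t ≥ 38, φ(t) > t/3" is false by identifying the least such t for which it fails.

t = 42

We need the least integer t ≥ 38 for which the claim fails.
t = 38: φ(38) = 18 and 38/3 = 38/3, so φ(38) > 38/3.
t = 39: φ(39) = 24 and 39/3 = 13, so φ(39) > 39/3.
t = 40: φ(40) = 16 and 40/3 = 40/3, so φ(40) > 40/3.
t = 41: φ(41) = 40 and 41/3 = 41/3, so φ(41) > 41/3.
t = 42: φ(42) = 12 and 42/3 = 14, so φ(42) ≤ 42/3.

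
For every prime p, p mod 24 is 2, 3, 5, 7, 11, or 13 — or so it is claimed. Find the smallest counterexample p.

p = 17

Check each prime p in order until the claim fails.
For p = 2, 3, 5, 7, 11, 13 the conclusion holds.
p = 17: 17 mod 24 = 17 — not in {2, 3, 5, 7, 11, 13}.
Hence p = 17 is a counterexample.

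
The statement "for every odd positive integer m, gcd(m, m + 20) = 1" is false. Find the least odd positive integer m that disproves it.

Check each odd positive integer m in order until gcd(m, m + 20) > 1.
m = 1: gcd(1, 21) = 1.
m = 3: gcd(3, 23) = 1.
m = 5: gcd(5, 25) = 5.

m = 5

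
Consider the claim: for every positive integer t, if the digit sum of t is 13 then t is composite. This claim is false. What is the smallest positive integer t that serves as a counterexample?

We need the least positive integer t for which the digit sum of t is 13 but t is prime.
t = 49: digit sum 13; 49 is composite.
t = 58: digit sum 13; 58 is composite.
t = 67: digit sum 13; 67 is prime, not composite.
So t = 67 is the smallest counterexample.

t = 67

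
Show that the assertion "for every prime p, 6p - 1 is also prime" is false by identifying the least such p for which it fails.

p = 11

A counterexample is any prime p such that 6p - 1 is not prime; we check each in order.
p = 2: 6p - 1 = 11, prime.
p = 3: 6p - 1 = 17, prime.
p = 5: 6p - 1 = 29, prime.
p = 7: 6p - 1 = 41, prime.
p = 11: 6p - 1 = 65 = 5 × 13, not prime.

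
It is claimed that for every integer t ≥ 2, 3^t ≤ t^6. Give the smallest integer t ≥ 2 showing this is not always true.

Check each integer t ≥ 2 in order until 3^t > t^6.
The first 13 eligible values, up to t = 14, all satisfy the conclusion.
t = 15: 3^t = 14348907 and t^6 = 11390625, so 14348907 > 11390625.

t = 15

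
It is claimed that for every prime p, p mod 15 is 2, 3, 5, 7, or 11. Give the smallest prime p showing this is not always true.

p = 13

Check each prime p in order until the claim fails.
p = 2: 2 mod 15 = 2.
p = 3: 3 mod 15 = 3.
p = 5: 5 mod 15 = 5.
p = 7: 7 mod 15 = 7.
p = 11: 11 mod 15 = 11.
p = 13: 13 mod 15 = 13 — not in {2, 3, 5, 7, 11}.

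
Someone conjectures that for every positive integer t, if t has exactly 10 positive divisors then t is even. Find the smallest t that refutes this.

Check each positive integer t in order until t has exactly 10 positive divisors but t is odd.
The first 9 eligible values, up to t = 368, all satisfy the conclusion.
t = 405: divisors of 405: 10 divisors; 405 is odd.
Hence t = 405 is a counterexample.

t = 405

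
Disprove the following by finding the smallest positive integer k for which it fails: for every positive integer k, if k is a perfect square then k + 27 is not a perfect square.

Check each positive integer k in order until k is a perfect square but k + 27 is a perfect square.
For k = 1, 4 the conclusion holds.
k = 9: 9 = 3² and 9 + 27 = 36 = 6².
Hence k = 9 is a counterexample.

k = 9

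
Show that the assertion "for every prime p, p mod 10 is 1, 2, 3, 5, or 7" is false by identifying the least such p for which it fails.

p = 2: 2 mod 10 = 2.
p = 3: 3 mod 10 = 3.
p = 5: 5 mod 10 = 5.
p = 7: 7 mod 10 = 7.
p = 11: 11 mod 10 = 1.
p = 13: 13 mod 10 = 3.
p = 17: 17 mod 10 = 7.
p = 19: 19 mod 10 = 9 — not in {1, 2, 3, 5, 7}.
So p = 19 is the smallest counterexample.

p = 19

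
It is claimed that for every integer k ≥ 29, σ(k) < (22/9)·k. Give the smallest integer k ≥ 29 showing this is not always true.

k = 36

For k = 29, 30, 31, 32, 33, 34, 35 the conclusion holds.
k = 36: σ(36) = 91; 91 ≥ 88.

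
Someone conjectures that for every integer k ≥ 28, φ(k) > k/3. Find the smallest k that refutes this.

k = 30

A counterexample is any integer k ≥ 28 such that the claim fails; we check each in order.
For k = 28, 29 the conclusion holds.
k = 30: φ(30) = 8 and 30/3 = 10, so φ(30) ≤ 30/3.
Hence k = 30 is a counterexample.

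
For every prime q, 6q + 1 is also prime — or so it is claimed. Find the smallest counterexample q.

A counterexample is any prime q such that 6q + 1 is not prime; we check each in order.
q = 2: 6q + 1 = 13, prime.
q = 3: 6q + 1 = 19, prime.
q = 5: 6q + 1 = 31, prime.
q = 7: 6q + 1 = 43, prime.
q = 11: 6q + 1 = 67, prime.
q = 13: 6q + 1 = 79, prime.
q = 17: 6q + 1 = 103, prime.
q = 19: 6q + 1 = 115 = 5 × 23, not prime.

q = 19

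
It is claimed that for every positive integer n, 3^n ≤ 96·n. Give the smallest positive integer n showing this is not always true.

n = 6

We need the least positive integer n for which 3^n > 96·n.
For n = 1, 2, 3, 4, 5 the conclusion holds.
n = 6: 3^n = 729 and 96·n = 576, so 729 > 576.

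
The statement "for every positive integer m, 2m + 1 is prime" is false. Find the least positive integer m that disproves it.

m = 4

A counterexample is any positive integer m such that 2m + 1 is not prime; we check each in order.
For m = 1, 2, 3 the conclusion holds.
m = 4: 2m + 1 = 9 = 3 × 3, composite.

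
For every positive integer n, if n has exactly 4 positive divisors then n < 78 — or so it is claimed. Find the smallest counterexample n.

n = 82

Check each positive integer n in order until n has exactly 4 positive divisors but the claim fails.
For n = 6, 8, 10, 14, …, 69, 74, 77 the conclusion holds.
n = 82: τ(82) = 4; 82 ≥ 78.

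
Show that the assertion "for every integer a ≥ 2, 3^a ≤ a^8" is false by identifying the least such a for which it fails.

a = 23

For a = 2, 3, 4, 5, …, 20, 21, 22 the conclusion holds.
a = 23: 3^a = 94143178827 and a^8 = 78310985281, so 94143178827 > 78310985281.
So a = 23 is the smallest counterexample.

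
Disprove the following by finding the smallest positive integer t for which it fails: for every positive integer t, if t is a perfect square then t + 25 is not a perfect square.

A counterexample is any positive integer t such that t is a perfect square but t + 25 is a perfect square; we check each in order.
For t = 1, 4, 9, 16, …, 81, 100, 121 the conclusion holds.
t = 144: 144 = 12² and 144 + 25 = 169 = 13².
Thus t = 144 disproves the claim, and no smaller t works.

t = 144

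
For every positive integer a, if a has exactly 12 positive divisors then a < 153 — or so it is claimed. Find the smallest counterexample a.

For a = 60, 72, 84, 90, 96, 108, 126, 132, 140, 150 the conclusion holds.
a = 156: τ(156) = 12; 156 ≥ 153.
Hence a = 156 is a counterexample.

a = 156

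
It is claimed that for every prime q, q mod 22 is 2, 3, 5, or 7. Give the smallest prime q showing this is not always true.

We need the least prime q for which the claim fails.
q = 2: 2 mod 22 = 2.
q = 3: 3 mod 22 = 3.
q = 5: 5 mod 22 = 5.
q = 7: 7 mod 22 = 7.
q = 11: 11 mod 22 = 11 — not in {2, 3, 5, 7}.
Hence q = 11 is a counterexample.

q = 11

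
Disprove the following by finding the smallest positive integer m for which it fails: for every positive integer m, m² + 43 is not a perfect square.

For m = 1, 2, 3, 4, …, 18, 19, 20 the conclusion holds.
m = 21: 21² + 43 = 484 = 22², a perfect square.
Hence m = 21 is a counterexample.

m = 21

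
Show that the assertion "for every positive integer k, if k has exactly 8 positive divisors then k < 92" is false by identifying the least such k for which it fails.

k = 102

Check each positive integer k in order until k has exactly 8 positive divisors but the claim fails.
The first 10 eligible values, up to k = 88, all satisfy the conclusion.
k = 102: τ(102) = 8; 102 ≥ 92.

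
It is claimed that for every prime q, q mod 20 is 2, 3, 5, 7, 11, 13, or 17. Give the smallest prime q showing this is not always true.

q = 19

The first 7 eligible values, up to q = 17, all satisfy the conclusion.
q = 19: 19 mod 20 = 19 — not in {2, 3, 5, 7, 11, 13, 17}.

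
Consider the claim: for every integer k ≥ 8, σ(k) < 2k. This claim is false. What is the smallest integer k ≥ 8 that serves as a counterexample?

k = 12

We need the least integer k ≥ 8 for which the claim fails.
The first 4 eligible values, up to k = 11, all satisfy the conclusion.
k = 12: σ(12) = 28; 28 ≥ 24.
Hence k = 12 is a counterexample.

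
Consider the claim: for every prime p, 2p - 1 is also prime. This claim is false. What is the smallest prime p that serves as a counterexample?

p = 5

A counterexample is any prime p such that 2p - 1 is not prime; we check each in order.
For p = 2, 3 the conclusion holds.
p = 5: 2p - 1 = 9 = 3 × 3, not prime.
Hence p = 5 is a counterexample.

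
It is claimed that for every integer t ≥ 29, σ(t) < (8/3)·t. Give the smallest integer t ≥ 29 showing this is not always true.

We need the least integer t ≥ 29 for which the claim fails.
For t = 29, 30, 31, 32, …, 57, 58, 59 the conclusion holds.
t = 60: σ(60) = 168; 168 ≥ 160.
Hence t = 60 is a counterexample.

t = 60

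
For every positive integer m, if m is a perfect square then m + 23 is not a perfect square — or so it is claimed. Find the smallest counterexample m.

m = 121

Check each positive integer m in order until m is a perfect square but m + 23 is a perfect square.
For m = 1, 4, 9, 16, 25, 36, 49, 64, 81, 100 the conclusion holds.
m = 121: 121 = 11² and 121 + 23 = 144 = 12².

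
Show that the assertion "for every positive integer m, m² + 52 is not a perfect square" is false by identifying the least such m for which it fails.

m = 12

Check each positive integer m in order until m² + 52 is a perfect square.
For m = 1, 2, 3, 4, …, 9, 10, 11 the conclusion holds.
m = 12: 12² + 52 = 196 = 14², a perfect square.
So m = 12 is the smallest counterexample.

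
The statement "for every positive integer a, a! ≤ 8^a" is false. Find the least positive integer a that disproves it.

Check each positive integer a in order until a! > 8^a.
For a = 1, 2, 3, 4, …, 17, 18, 19 the conclusion holds.
a = 20: a! = 2432902008176640000 and 8^a = 1152921504606846976, so 2432902008176640000 > 1152921504606846976.

a = 20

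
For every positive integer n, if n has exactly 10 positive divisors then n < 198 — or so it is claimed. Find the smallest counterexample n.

n = 48: τ(48) = 10; 48 < 198.
n = 80: τ(80) = 10; 80 < 198.
n = 112: τ(112) = 10; 112 < 198.
n = 162: τ(162) = 10; 162 < 198.
n = 176: τ(176) = 10; 176 < 198.
n = 208: τ(208) = 10; 208 ≥ 198.
So n = 208 is the smallest counterexample.

n = 208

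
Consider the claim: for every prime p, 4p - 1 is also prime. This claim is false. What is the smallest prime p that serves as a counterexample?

p = 7

A counterexample is any prime p such that 4p - 1 is not prime; we check each in order.
For p = 2, 3, 5 the conclusion holds.
p = 7: 4p - 1 = 27 = 3 × 9, not prime.
Hence p = 7 is a counterexample.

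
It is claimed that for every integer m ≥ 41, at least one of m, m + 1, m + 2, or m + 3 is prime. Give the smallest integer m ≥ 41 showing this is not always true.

Check each integer m ≥ 41 in order until m, m + 1, m + 2, m + 3 are all composite.
For m = 41, 42, 43, 44, 45, 46, 47 the conclusion holds.
m = 48: 48 = 2 × 24; 49 = 7 × 7; 50 = 2 × 25; 51 = 3 × 17 — all composite.
So m = 48 is the smallest counterexample.

m = 48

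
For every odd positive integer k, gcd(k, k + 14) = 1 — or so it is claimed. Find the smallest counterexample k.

Check each odd positive integer k in order until gcd(k, k + 14) > 1.
k = 1: gcd(1, 15) = 1.
k = 3: gcd(3, 17) = 1.
k = 5: gcd(5, 19) = 1.
k = 7: gcd(7, 21) = 7.
So k = 7 is the smallest counterexample.

k = 7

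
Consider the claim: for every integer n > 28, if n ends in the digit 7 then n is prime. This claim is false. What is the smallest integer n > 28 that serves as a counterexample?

A counterexample is any integer n > 28 such that n ends in the digit 7 but n is not prime; we check each in order.
n = 37: 37 ends in 7 and is prime.
n = 47: 47 ends in 7 and is prime.
n = 57: 57 ends in 7; 57 = 3 × 19, composite.

n = 57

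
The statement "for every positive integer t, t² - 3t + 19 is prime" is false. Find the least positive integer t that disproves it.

We need the least positive integer t for which t² - 3t + 19 is not prime.
For t = 1, 2, 3, 4, …, 15, 16, 17 the conclusion holds.
t = 18: t² - 3t + 19 = 289 = 17 × 17, composite.

t = 18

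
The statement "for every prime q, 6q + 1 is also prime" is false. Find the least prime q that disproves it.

A counterexample is any prime q such that 6q + 1 is not prime; we check each in order.
The first 7 eligible values, up to q = 17, all satisfy the conclusion.
q = 19: 6q + 1 = 115 = 5 × 23, not prime.

q = 19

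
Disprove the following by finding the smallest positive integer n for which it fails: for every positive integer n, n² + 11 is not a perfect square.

For n = 1, 2, 3, 4 the conclusion holds.
n = 5: 5² + 11 = 36 = 6², a perfect square.
Thus n = 5 disproves the claim, and no smaller n works.

n = 5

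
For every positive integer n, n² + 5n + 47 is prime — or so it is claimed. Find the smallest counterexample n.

n = 38

For n = 1, 2, 3, 4, …, 35, 36, 37 the conclusion holds.
n = 38: n² + 5n + 47 = 1681 = 41 × 41, composite.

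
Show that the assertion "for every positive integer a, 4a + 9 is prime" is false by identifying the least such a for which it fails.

a = 3

We need the least positive integer a for which 4a + 9 is not prime.
For a = 1, 2 the conclusion holds.
a = 3: 4a + 9 = 21 = 3 × 7, composite.
So a = 3 is the smallest counterexample.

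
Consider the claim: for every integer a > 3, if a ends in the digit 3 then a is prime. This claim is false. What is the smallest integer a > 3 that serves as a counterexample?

We need the least integer a > 3 for which a ends in the digit 3 but a is not prime.
For a = 13, 23 the conclusion holds.
a = 33: 33 ends in 3; 33 = 3 × 11, composite.

a = 33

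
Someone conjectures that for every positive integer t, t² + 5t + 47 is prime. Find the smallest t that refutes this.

t = 38

We need the least positive integer t for which t² + 5t + 47 is not prime.
For t = 1, 2, 3, 4, …, 35, 36, 37 the conclusion holds.
t = 38: t² + 5t + 47 = 1681 = 41 × 41, composite.
Thus t = 38 disproves the claim, and no smaller t works.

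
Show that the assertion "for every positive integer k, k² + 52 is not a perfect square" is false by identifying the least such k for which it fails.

The first 11 eligible values, up to k = 11, all satisfy the conclusion.
k = 12: 12² + 52 = 196 = 14², a perfect square.
Thus k = 12 disproves the claim, and no smaller k works.

k = 12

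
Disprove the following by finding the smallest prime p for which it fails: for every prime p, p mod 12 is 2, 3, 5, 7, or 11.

p = 2: 2 mod 12 = 2.
p = 3: 3 mod 12 = 3.
p = 5: 5 mod 12 = 5.
p = 7: 7 mod 12 = 7.
p = 11: 11 mod 12 = 11.
p = 13: 13 mod 12 = 1 — not in {2, 3, 5, 7, 11}.
So p = 13 is the smallest counterexample.

p = 13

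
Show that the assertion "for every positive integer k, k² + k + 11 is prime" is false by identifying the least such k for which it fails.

k = 10

Check each positive integer k in order until k² + k + 11 is not prime.
For k = 1, 2, 3, 4, 5, 6, 7, 8, 9 the conclusion holds.
k = 10: k² + k + 11 = 121 = 11 × 11, composite.
Hence k = 10 is a counterexample.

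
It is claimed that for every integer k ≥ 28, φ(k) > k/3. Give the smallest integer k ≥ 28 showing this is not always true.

k = 30

A counterexample is any integer k ≥ 28 such that the claim fails; we check each in order.
k = 28: φ(28) = 12 and 28/3 = 28/3, so φ(28) > 28/3.
k = 29: φ(29) = 28 and 29/3 = 29/3, so φ(29) > 29/3.
k = 30: φ(30) = 8 and 30/3 = 10, so φ(30) ≤ 30/3.
Thus k = 30 disproves the claim, and no smaller k works.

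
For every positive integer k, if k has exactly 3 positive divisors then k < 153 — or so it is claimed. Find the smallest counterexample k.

Check each positive integer k in order until k has exactly 3 positive divisors but the claim fails.
For k = 4, 9, 25, 49, 121 the conclusion holds.
k = 169: τ(169) = 3; 169 ≥ 153.
Thus k = 169 disproves the claim, and no smaller k works.

k = 169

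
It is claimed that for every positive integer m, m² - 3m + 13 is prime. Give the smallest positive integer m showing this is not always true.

m = 12

A counterexample is any positive integer m such that m² - 3m + 13 is not prime; we check each in order.
For m = 1, 2, 3, 4, …, 9, 10, 11 the conclusion holds.
m = 12: m² - 3m + 13 = 121 = 11 × 11, composite.
So m = 12 is the smallest counterexample.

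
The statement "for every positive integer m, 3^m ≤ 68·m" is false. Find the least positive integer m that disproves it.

m = 6

A counterexample is any positive integer m such that 3^m > 68·m; we check each in order.
m = 1: 3^m = 3 and 68·m = 68, so 3 ≤ 68.
m = 2: 3^m = 9 and 68·m = 136, so 9 ≤ 136.
m = 3: 3^m = 27 and 68·m = 204, so 27 ≤ 204.
m = 4: 3^m = 81 and 68·m = 272, so 81 ≤ 272.
m = 5: 3^m = 243 and 68·m = 340, so 243 ≤ 340.
m = 6: 3^m = 729 and 68·m = 408, so 729 > 408.
Thus m = 6 disproves the claim, and no smaller m works.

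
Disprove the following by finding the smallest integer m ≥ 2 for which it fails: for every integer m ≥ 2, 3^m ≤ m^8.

Check each integer m ≥ 2 in order until 3^m > m^8.
For m = 2, 3, 4, 5, …, 20, 21, 22 the conclusion holds.
m = 23: 3^m = 94143178827 and m^8 = 78310985281, so 94143178827 > 78310985281.

m = 23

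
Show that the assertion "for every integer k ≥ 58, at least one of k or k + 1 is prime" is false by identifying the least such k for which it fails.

For k = 58, 59, 60, 61 the conclusion holds.
k = 62: 62 = 2 × 31; 63 = 3 × 21 — both composite.

k = 62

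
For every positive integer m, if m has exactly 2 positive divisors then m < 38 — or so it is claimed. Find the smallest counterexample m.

A counterexample is any positive integer m such that m has exactly 2 positive divisors but the claim fails; we check each in order.
For m = 2, 3, 5, 7, …, 29, 31, 37 the conclusion holds.
m = 41: τ(41) = 2; 41 ≥ 38.

m = 41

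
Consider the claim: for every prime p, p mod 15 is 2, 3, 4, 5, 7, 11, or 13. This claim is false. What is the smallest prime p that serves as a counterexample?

p = 23

For p = 2, 3, 5, 7, 11, 13, 17, 19 the conclusion holds.
p = 23: 23 mod 15 = 8 — not in {2, 3, 4, 5, 7, 11, 13}.
Thus p = 23 disproves the claim, and no smaller p works.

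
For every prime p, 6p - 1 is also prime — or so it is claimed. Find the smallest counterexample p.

p = 11

A counterexample is any prime p such that 6p - 1 is not prime; we check each in order.
For p = 2, 3, 5, 7 the conclusion holds.
p = 11: 6p - 1 = 65 = 5 × 13, not prime.
So p = 11 is the smallest counterexample.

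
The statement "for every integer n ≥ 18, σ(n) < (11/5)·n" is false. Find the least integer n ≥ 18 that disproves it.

A counterexample is any integer n ≥ 18 such that the claim fails; we check each in order.
For n = 18, 19, 20, 21, 22, 23 the conclusion holds.
n = 24: σ(24) = 60; 60 ≥ 264/5.

n = 24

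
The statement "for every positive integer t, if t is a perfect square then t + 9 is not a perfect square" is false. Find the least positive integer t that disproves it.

t = 16

A counterexample is any positive integer t such that t is a perfect square but t + 9 is a perfect square; we check each in order.
t = 1: 1 + 9 = 10, not a perfect square.
t = 4: 4 + 9 = 13, not a perfect square.
t = 9: 9 + 9 = 18, not a perfect square.
t = 16: 16 = 4² and 16 + 9 = 25 = 5².
So t = 16 is the smallest counterexample.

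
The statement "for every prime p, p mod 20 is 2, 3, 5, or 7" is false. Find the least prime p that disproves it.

Check each prime p in order until the claim fails.
For p = 2, 3, 5, 7 the conclusion holds.
p = 11: 11 mod 20 = 11 — not in {2, 3, 5, 7}.

p = 11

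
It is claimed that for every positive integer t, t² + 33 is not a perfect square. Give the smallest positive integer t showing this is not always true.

Check each positive integer t in order until t² + 33 is a perfect square.
For t = 1, 2, 3 the conclusion holds.
t = 4: 4² + 33 = 49 = 7², a perfect square.

t = 4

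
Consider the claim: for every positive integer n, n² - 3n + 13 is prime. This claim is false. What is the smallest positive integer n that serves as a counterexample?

Check each positive integer n in order until n² - 3n + 13 is not prime.
For n = 1, 2, 3, 4, …, 9, 10, 11 the conclusion holds.
n = 12: n² - 3n + 13 = 121 = 11 × 11, composite.

n = 12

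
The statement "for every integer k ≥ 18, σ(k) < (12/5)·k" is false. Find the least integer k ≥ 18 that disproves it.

We need the least integer k ≥ 18 for which the claim fails.
For k = 18, 19, 20, 21, 22, 23 the conclusion holds.
k = 24: σ(24) = 60; 60 ≥ 288/5.

k = 24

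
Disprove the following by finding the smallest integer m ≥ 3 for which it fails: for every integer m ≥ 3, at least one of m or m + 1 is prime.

For m = 3, 4, 5, 6, 7 the conclusion holds.
m = 8: 8 = 2 × 4; 9 = 3 × 3 — both composite.
So m = 8 is the smallest counterexample.

m = 8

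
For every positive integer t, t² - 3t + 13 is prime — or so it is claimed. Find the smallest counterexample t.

Check each positive integer t in order until t² - 3t + 13 is not prime.
For t = 1, 2, 3, 4, …, 9, 10, 11 the conclusion holds.
t = 12: t² - 3t + 13 = 121 = 11 × 11, composite.
So t = 12 is the smallest counterexample.

t = 12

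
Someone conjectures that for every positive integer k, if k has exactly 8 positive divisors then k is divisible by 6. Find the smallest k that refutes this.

k = 40

We need the least positive integer k for which k has exactly 8 positive divisors but k is not divisible by 6.
For k = 24, 30 the conclusion holds.
k = 40: τ(40) = 8; 40 mod 6 = 4.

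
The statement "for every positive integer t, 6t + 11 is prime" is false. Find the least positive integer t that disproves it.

t = 4

For t = 1, 2, 3 the conclusion holds.
t = 4: 6t + 11 = 35 = 5 × 7, composite.
Hence t = 4 is a counterexample.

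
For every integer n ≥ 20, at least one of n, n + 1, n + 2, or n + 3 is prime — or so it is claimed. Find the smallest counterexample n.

Check each integer n ≥ 20 in order until n, n + 1, n + 2, n + 3 are all composite.
The first 4 eligible values, up to n = 23, all satisfy the conclusion.
n = 24: 24 = 2 × 12; 25 = 5 × 5; 26 = 2 × 13; 27 = 3 × 9 — all composite.

n = 24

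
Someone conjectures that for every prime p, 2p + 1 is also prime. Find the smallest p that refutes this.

p = 7

We need the least prime p for which 2p + 1 is not prime.
p = 2: 2p + 1 = 5, prime.
p = 3: 2p + 1 = 7, prime.
p = 5: 2p + 1 = 11, prime.
p = 7: 2p + 1 = 15 = 3 × 5, not prime.
Hence p = 7 is a counterexample.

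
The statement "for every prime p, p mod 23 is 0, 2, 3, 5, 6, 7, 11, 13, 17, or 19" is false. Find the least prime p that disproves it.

p = 31

A counterexample is any prime p such that the claim fails; we check each in order.
For p = 2, 3, 5, 7, 11, 13, 17, 19, 23, 29 the conclusion holds.
p = 31: 31 mod 23 = 8 — not in {0, 2, 3, 5, 6, 7, 11, 13, 17, 19}.
Thus p = 31 disproves the claim, and no smaller p works.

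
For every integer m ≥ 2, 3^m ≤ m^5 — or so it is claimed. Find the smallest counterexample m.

m = 11

A counterexample is any integer m ≥ 2 such that 3^m > m^5; we check each in order.
For m = 2, 3, 4, 5, 6, 7, 8, 9, 10 the conclusion holds.
m = 11: 3^m = 177147 and m^5 = 161051, so 177147 > 161051.
So m = 11 is the smallest counterexample.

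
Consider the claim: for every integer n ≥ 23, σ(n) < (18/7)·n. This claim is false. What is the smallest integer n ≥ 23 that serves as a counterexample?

n = 48

A counterexample is any integer n ≥ 23 such that the claim fails; we check each in order.
For n = 23, 24, 25, 26, …, 45, 46, 47 the conclusion holds.
n = 48: σ(48) = 124; 124 ≥ 864/7.
So n = 48 is the smallest counterexample.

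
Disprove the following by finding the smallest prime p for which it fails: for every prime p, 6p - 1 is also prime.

p = 11

A counterexample is any prime p such that 6p - 1 is not prime; we check each in order.
p = 2: 6p - 1 = 11, prime.
p = 3: 6p - 1 = 17, prime.
p = 5: 6p - 1 = 29, prime.
p = 7: 6p - 1 = 41, prime.
p = 11: 6p - 1 = 65 = 5 × 13, not prime.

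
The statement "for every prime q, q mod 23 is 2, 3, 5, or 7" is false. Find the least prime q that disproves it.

For q = 2, 3, 5, 7 the conclusion holds.
q = 11: 11 mod 23 = 11 — not in {2, 3, 5, 7}.

q = 11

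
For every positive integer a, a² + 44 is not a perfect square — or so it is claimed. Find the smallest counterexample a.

a = 10

We need the least positive integer a for which a² + 44 is a perfect square.
For a = 1, 2, 3, 4, 5, 6, 7, 8, 9 the conclusion holds.
a = 10: 10² + 44 = 144 = 12², a perfect square.
Hence a = 10 is a counterexample.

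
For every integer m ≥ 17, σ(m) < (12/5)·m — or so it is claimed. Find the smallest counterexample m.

A counterexample is any integer m ≥ 17 such that the claim fails; we check each in order.
m = 17: σ(17) = 18; 18 < 204/5.
m = 18: σ(18) = 39; 39 < 216/5.
m = 19: σ(19) = 20; 20 < 228/5.
m = 20: σ(20) = 42; 42 < 48.
m = 21: σ(21) = 32; 32 < 252/5.
m = 22: σ(22) = 36; 36 < 264/5.
m = 23: σ(23) = 24; 24 < 276/5.
m = 24: σ(24) = 60; 60 ≥ 288/5.
Thus m = 24 disproves the claim, and no smaller m works.

m = 24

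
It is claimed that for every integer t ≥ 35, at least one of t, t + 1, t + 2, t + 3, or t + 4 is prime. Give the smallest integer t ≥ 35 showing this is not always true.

Check each integer t ≥ 35 in order until t, t + 1, t + 2, t + 3, t + 4 are all composite.
For t = 35, 36, 37, 38, …, 45, 46, 47 the conclusion holds.
t = 48: 48 = 2 × 24; 49 = 7 × 7; 50 = 2 × 25; 51 = 3 × 17; 52 = 2 × 26 — all composite.

t = 48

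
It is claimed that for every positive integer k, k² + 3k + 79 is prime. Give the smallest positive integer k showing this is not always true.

k = 5

For k = 1, 2, 3, 4 the conclusion holds.
k = 5: k² + 3k + 79 = 119 = 7 × 17, composite.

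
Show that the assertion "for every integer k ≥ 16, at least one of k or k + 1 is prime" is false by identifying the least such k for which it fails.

The first 4 eligible values, up to k = 19, all satisfy the conclusion.
k = 20: 20 = 2 × 10; 21 = 3 × 7 — both composite.
Hence k = 20 is a counterexample.

k = 20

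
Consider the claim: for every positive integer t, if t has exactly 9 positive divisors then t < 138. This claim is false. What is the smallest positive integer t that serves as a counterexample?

t = 36: τ(36) = 9; 36 < 138.
t = 100: τ(100) = 9; 100 < 138.
t = 196: τ(196) = 9; 196 ≥ 138.
Thus t = 196 disproves the claim, and no smaller t works.

t = 196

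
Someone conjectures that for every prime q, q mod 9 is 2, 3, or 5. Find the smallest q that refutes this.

q = 7

A counterexample is any prime q such that the claim fails; we check each in order.
For q = 2, 3, 5 the conclusion holds.
q = 7: 7 mod 9 = 7 — not in {2, 3, 5}.
Hence q = 7 is a counterexample.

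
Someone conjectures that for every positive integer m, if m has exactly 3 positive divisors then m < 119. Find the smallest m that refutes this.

A counterexample is any positive integer m such that m has exactly 3 positive divisors but the claim fails; we check each in order.
For m = 4, 9, 25, 49 the conclusion holds.
m = 121: τ(121) = 3; 121 ≥ 119.
Thus m = 121 disproves the claim, and no smaller m works.

m = 121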